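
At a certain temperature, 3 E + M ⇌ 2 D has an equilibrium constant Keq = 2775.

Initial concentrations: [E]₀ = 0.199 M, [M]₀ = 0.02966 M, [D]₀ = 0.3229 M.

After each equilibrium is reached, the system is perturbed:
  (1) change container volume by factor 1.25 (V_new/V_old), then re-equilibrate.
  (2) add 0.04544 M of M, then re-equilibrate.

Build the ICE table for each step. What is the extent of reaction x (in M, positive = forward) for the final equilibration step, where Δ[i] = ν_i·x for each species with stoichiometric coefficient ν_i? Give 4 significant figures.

Q₀ = 446.1 vs Keq = 2775 ⇒ Q<K, forward
Step 1:
                   E          M          D
  Initial      0.199    0.02966     0.3229
  Change    -0.04874   -0.01625    0.03249
  Equil       0.1503    0.01341     0.3554
  solve Keq expr → x = 0.01625; check Q = 2775
Then change container volume by factor 1.25 (V_new/V_old).
Step 2:
                   E          M          D
  Initial     0.1202    0.01073     0.2843
  Change    0.007872   0.002624  -0.005248
  Equil       0.1281    0.01336     0.2791
  solve Keq expr → x = -0.002624; check Q = 2775
Then add 0.04544 M of M.
Step 3:
                   E          M          D
  Initial     0.1281     0.0588     0.2791
  Change    -0.03822   -0.01274    0.02548
  Equil      0.08986    0.04606     0.3045
  solve Keq expr → x = 0.01274; check Q = 2775

x = 0.01274 M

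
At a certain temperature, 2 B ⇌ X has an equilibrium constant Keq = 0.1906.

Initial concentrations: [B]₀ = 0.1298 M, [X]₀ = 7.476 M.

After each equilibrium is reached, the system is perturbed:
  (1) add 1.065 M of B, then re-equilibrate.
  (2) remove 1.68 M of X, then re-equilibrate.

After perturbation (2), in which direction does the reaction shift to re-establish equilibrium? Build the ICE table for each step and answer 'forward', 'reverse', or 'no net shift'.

Direction: forward

Q₀ = 443.7 vs Keq = 0.1906 ⇒ Q>K, reverse
Step 1:
                  B         X
  init       0.1298     7.476
  Δ           4.984    -2.492
  eq          5.114     4.984
  solve Keq expr → x = -2.492; check Q = 0.1906
Then add 1.065 M of B.
Step 2:
                  B         X
  init        6.179     4.984
  Δ         -0.8512    0.4256
  eq          5.327      5.41
  solve Keq expr → x = 0.4256; check Q = 0.1906
Then remove 1.68 M of X.
Step 3:
                  B         X
  init        5.327      3.73
  Δ         -0.7008    0.3504
  eq          4.627      4.08
  solve Keq expr → x = 0.3504; check Q = 0.1906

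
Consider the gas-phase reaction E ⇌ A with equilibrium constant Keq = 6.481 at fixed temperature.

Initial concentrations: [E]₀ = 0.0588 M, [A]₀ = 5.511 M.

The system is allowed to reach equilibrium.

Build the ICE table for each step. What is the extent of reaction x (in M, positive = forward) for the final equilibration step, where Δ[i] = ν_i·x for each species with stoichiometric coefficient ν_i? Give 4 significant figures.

Q₀ = 93.72 vs Keq = 6.481 ⇒ Q>K, reverse
Step 1:
                    E           A
  Initial      0.0588       5.511
  Change       0.6857     -0.6857
  Equil        0.7445       4.825
  solve Keq expr → x = -0.6857; check Q = 6.481

x = -0.6857 M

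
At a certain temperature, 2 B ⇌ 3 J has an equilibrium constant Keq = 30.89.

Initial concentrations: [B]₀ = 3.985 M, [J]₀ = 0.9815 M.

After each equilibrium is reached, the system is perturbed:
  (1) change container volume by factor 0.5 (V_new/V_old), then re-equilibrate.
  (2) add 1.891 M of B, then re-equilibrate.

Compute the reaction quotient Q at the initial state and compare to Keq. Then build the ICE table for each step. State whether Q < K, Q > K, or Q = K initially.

Q₀ = 0.05954; Q < K (proceeds forward)

Q₀ = 0.05954 vs Keq = 30.89 ⇒ Q<K, forward
Step 1:
                    B           J
  init          3.985      0.9815
  Δ            -2.304       3.455
  eq            1.681       4.437
  solve Keq expr → x = 1.152; check Q = 30.89
Then change container volume by factor 0.5 (V_new/V_old).
Step 2:
                    B           J
  init          3.363       8.874
  Δ            0.6411     -0.9617
  eq            4.004       7.912
  solve Keq expr → x = -0.3206; check Q = 30.89
Then add 1.891 M of B.
Step 3:
                    B           J
  init          5.895       7.912
  Δ           -0.8658       1.299
  eq            5.029        9.21
  solve Keq expr → x = 0.4329; check Q = 30.89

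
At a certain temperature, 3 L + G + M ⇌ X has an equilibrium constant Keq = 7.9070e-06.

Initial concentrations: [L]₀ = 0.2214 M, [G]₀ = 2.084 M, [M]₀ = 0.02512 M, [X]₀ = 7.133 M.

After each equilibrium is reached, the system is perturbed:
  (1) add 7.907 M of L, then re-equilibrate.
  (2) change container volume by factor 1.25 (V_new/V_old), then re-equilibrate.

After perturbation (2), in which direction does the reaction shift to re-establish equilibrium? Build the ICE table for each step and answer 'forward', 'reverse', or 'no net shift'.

Direction: reverse

Q₀ = 1.2555e+04 vs Keq = 7.9070e-06 ⇒ Q>K, reverse
Step 1:
                   L          G          M          X
  I           0.2214      2.084    0.02512      7.133
  C            16.61      5.536      5.536     -5.536
  E            16.83       7.62      5.561      1.597
  solve Keq expr → x = -5.536; check Q = 7.9070e-06
Then add 7.907 M of L.
Step 2:
                   L          G          M          X
  I            24.74       7.62      5.561      1.597
  C           -2.852    -0.9508    -0.9508     0.9508
  E            21.88      6.669       4.61      2.548
  solve Keq expr → x = 0.9508; check Q = 7.9070e-06
Then change container volume by factor 1.25 (V_new/V_old).
Step 3:
                   L          G          M          X
  I            17.51      5.335      3.688      2.038
  C            1.787     0.5955     0.5955    -0.5955
  E            19.29      5.931      4.284      1.443
  solve Keq expr → x = -0.5955; check Q = 7.9070e-06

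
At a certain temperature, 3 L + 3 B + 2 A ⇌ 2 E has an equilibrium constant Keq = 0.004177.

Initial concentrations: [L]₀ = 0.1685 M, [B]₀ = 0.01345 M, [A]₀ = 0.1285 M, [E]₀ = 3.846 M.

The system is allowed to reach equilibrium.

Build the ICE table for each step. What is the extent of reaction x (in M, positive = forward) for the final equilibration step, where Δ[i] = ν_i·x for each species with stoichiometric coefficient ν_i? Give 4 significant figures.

Q₀ = 7.6957e+10 vs Keq = 0.004177 ⇒ Q>K, reverse
Step 1:
                   L          B          A          E
  init        0.1685    0.01345     0.1285      3.846
  Δ            2.543      2.543      1.695     -1.695
  eq           2.711      2.556      1.824      2.151
  solve Keq expr → x = -0.8476; check Q = 0.004177

x = -0.8476 M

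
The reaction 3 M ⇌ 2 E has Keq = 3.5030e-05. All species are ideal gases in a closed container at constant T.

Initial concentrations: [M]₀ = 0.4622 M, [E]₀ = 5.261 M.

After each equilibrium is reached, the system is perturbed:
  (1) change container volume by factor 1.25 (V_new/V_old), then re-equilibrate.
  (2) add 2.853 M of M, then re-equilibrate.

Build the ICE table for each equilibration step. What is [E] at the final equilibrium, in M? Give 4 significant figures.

Q₀ = 280.3 vs Keq = 3.5030e-05 ⇒ Q>K, reverse
Step 1:
                  M         E
  I          0.4622     5.261
  C           7.685    -5.123
  E           8.147    0.1376
  solve Keq expr → x = -2.562; check Q = 3.5030e-05
Then change container volume by factor 1.25 (V_new/V_old).
Step 2:
                  M         E
  I           6.518    0.1101
  C         0.01686  -0.01124
  E           6.535   0.09887
  solve Keq expr → x = -0.005621; check Q = 3.5030e-05
Then add 2.853 M of M.
Step 3:
                  M         E
  I           9.388   0.09887
  C         -0.1029   0.06858
  E           9.285    0.1674
  solve Keq expr → x = 0.03429; check Q = 3.5030e-05

[E]_eq = 0.1674 M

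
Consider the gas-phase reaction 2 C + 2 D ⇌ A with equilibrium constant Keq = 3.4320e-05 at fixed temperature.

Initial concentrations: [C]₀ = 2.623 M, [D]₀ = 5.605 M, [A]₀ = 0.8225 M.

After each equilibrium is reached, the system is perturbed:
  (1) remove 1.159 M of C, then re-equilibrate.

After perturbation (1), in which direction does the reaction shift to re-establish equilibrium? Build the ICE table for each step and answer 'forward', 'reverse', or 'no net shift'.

Q₀ = 0.003805 vs Keq = 3.4320e-05 ⇒ Q>K, reverse
Step 1:
                  C         D         A
  I           2.623     5.605    0.8225
  C           1.582     1.582   -0.7911
  E           4.205     7.187   0.03135
  solve Keq expr → x = -0.7911; check Q = 3.4320e-05
Then remove 1.159 M of C.
Step 2:
                  C         D         A
  I           3.046     7.187   0.03135
  C          0.0289    0.0289  -0.01445
  E           3.075     7.216    0.0169
  solve Keq expr → x = -0.01445; check Q = 3.4320e-05

Direction: reverse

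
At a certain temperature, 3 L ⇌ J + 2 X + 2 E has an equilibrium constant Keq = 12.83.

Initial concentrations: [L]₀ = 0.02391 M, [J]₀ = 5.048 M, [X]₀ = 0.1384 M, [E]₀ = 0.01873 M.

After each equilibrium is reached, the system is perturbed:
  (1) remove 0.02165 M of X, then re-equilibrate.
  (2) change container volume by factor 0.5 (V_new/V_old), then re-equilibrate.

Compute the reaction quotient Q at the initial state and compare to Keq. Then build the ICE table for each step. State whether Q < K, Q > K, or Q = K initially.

Q₀ = 2.482; Q < K (proceeds forward)

Q₀ = 2.482 vs Keq = 12.83 ⇒ Q<K, forward
Step 1:
                   L          J          X          E
  I          0.02391      5.048     0.1384    0.01873
  C        -0.007375   0.002458   0.004917   0.004917
  E          0.01654       5.05     0.1433    0.02365
  solve Keq expr → x = 0.002458; check Q = 12.83
Then remove 0.02165 M of X.
Step 2:
                   L          J          X          E
  I          0.01654       5.05     0.1217    0.02365
  C        -0.001283 4.2777e-04 8.5554e-04 8.5554e-04
  E          0.01525      5.051     0.1225     0.0245
  solve Keq expr → x = 4.2777e-04; check Q = 12.83
Then change container volume by factor 0.5 (V_new/V_old).
Step 3:
                   L          J          X          E
  I           0.0305       10.1      0.245      0.049
  C           0.0117  -0.003902  -0.007803  -0.007803
  E          0.04221       10.1     0.2372     0.0412
  solve Keq expr → x = -0.003902; check Q = 12.83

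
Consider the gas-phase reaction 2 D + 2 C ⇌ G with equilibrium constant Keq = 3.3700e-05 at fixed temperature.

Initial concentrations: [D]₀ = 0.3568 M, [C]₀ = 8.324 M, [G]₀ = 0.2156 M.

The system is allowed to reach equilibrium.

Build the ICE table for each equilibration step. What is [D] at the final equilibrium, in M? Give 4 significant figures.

[D]_eq = 0.7848 M

Q₀ = 0.02444 vs Keq = 3.3700e-05 ⇒ Q>K, reverse
Step 1:
                   D          C          G
  init        0.3568      8.324     0.2156
  Δ            0.428      0.428     -0.214
  eq          0.7848      8.752    0.00159
  solve Keq expr → x = -0.214; check Q = 3.3700e-05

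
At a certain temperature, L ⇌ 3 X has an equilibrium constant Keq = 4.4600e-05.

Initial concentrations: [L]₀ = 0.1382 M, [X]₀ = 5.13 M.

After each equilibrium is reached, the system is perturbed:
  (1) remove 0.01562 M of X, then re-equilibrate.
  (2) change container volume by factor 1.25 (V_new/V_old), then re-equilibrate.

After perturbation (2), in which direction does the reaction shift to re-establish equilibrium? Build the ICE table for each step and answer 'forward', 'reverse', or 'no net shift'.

Q₀ = 976.9 vs Keq = 4.4600e-05 ⇒ Q>K, reverse
Step 1:
                   L          X
  init        0.1382       5.13
  Δ            1.696     -5.087
  eq           1.834    0.04341
  solve Keq expr → x = -1.696; check Q = 4.4600e-05
Then remove 0.01562 M of X.
Step 2:
                   L          X
  init         1.834    0.02779
  Δ        -0.005193    0.01558
  eq           1.829    0.04337
  solve Keq expr → x = 0.005193; check Q = 4.4600e-05
Then change container volume by factor 1.25 (V_new/V_old).
Step 3:
                   L          X
  init         1.463    0.03469
  Δ        -0.001849   0.005548
  eq           1.461    0.04024
  solve Keq expr → x = 0.001849; check Q = 4.4600e-05

Direction: forward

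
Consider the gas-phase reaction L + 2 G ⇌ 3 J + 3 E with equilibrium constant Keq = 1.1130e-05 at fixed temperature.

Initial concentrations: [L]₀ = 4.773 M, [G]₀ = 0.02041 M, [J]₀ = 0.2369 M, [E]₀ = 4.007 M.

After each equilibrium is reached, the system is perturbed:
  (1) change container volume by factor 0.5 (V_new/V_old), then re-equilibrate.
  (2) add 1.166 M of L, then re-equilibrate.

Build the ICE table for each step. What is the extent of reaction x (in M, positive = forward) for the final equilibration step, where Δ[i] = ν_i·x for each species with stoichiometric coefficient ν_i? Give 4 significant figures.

Q₀ = 430.2 vs Keq = 1.1130e-05 ⇒ Q>K, reverse
Step 1:
                    L           G           J           E
  init          4.773     0.02041      0.2369       4.007
  Δ           0.07792      0.1558     -0.2338     -0.2338
  eq            4.851      0.1762    0.003149       3.773
  solve Keq expr → x = -0.07792; check Q = 1.1130e-05
Then change container volume by factor 0.5 (V_new/V_old).
Step 2:
                    L           G           J           E
  init          9.702      0.3525    0.006297       7.546
  Δ          0.001045     0.00209   -0.003135   -0.003135
  eq            9.703      0.3546    0.003163       7.543
  solve Keq expr → x = -0.001045; check Q = 1.1130e-05
Then add 1.166 M of L.
Step 3:
                    L           G           J           E
  init          10.87      0.3546    0.003163       7.543
  Δ       -4.0455e-05 -8.0910e-05  1.2137e-04  1.2137e-04
  eq            10.87      0.3545    0.003284       7.543
  solve Keq expr → x = 4.0455e-05; check Q = 1.1130e-05

x = 4.0455e-05 M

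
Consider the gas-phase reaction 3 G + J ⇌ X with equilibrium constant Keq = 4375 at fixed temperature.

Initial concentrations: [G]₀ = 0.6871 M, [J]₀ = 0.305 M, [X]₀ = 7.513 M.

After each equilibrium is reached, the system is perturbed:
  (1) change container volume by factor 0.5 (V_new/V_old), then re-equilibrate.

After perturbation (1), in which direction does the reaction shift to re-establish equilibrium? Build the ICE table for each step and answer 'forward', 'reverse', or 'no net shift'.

Q₀ = 75.94 vs Keq = 4375 ⇒ Q<K, forward
Step 1:
                   G          J          X
  I           0.6871      0.305      7.513
  C          -0.4609    -0.1536     0.1536
  E           0.2262     0.1514      7.667
  solve Keq expr → x = 0.1536; check Q = 4375
Then change container volume by factor 0.5 (V_new/V_old).
Step 2:
                   G          J          X
  I           0.4524     0.3027      15.33
  C          -0.2056   -0.06855    0.06855
  E           0.2468     0.2342       15.4
  solve Keq expr → x = 0.06855; check Q = 4375

Direction: forward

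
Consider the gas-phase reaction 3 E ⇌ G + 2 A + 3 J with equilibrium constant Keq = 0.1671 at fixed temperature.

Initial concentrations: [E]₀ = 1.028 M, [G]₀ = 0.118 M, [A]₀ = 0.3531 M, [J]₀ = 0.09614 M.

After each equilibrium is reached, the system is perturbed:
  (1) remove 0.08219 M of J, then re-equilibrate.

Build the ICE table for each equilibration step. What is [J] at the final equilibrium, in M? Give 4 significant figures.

[J]_eq = 0.5345 M

Q₀ = 1.2034e-05 vs Keq = 0.1671 ⇒ Q<K, forward
Step 1:
                    E           G           A           J
  I             1.028       0.118      0.3531     0.09614
  C           -0.4896      0.1632      0.3264      0.4896
  E            0.5384      0.2812      0.6795      0.5857
  solve Keq expr → x = 0.1632; check Q = 0.1671
Then remove 0.08219 M of J.
Step 2:
                    E           G           A           J
  I            0.5384      0.2812      0.6795      0.5035
  C          -0.03103     0.01034     0.02069     0.03103
  E            0.5074      0.2915      0.7002      0.5345
  solve Keq expr → x = 0.01034; check Q = 0.1671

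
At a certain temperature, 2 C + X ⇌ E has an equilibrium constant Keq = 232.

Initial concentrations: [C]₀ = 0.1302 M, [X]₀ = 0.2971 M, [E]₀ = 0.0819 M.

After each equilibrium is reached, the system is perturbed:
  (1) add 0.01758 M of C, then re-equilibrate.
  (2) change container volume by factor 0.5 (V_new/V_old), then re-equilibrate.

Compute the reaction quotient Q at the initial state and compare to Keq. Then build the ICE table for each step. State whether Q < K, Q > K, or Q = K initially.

Q₀ = 16.26; Q < K (proceeds forward)

Q₀ = 16.26 vs Keq = 232 ⇒ Q<K, forward
Step 1:
                   C          X          E
  I           0.1302     0.2971     0.0819
  C         -0.08439    -0.0422     0.0422
  E          0.04581     0.2549     0.1241
  solve Keq expr → x = 0.0422; check Q = 232
Then add 0.01758 M of C.
Step 2:
                   C          X          E
  I          0.06339     0.2549     0.1241
  C         -0.01544  -0.007722   0.007722
  E          0.04794     0.2472     0.1318
  solve Keq expr → x = 0.007722; check Q = 232
Then change container volume by factor 0.5 (V_new/V_old).
Step 3:
                   C          X          E
  I          0.09589     0.4944     0.2636
  C         -0.04478   -0.02239    0.02239
  E          0.05111      0.472      0.286
  solve Keq expr → x = 0.02239; check Q = 232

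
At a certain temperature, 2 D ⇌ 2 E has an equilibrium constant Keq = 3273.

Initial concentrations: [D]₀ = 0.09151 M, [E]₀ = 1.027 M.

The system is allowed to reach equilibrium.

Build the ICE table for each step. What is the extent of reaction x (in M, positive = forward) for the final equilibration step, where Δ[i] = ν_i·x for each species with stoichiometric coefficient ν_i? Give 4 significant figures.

x = 0.03615 M

Q₀ = 126 vs Keq = 3273 ⇒ Q<K, forward
Step 1:
                  D         E
  Initial   0.09151     1.027
  Change   -0.07229   0.07229
  Equil     0.01922     1.099
  solve Keq expr → x = 0.03615; check Q = 3273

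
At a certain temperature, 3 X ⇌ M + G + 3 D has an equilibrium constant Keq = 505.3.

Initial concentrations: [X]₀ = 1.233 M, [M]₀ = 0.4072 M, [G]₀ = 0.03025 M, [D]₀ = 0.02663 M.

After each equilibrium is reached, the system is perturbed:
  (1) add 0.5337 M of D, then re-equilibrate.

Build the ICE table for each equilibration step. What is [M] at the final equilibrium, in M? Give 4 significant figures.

Q₀ = 1.2410e-07 vs Keq = 505.3 ⇒ Q<K, forward
Step 1:
                    X           M           G           D
  init          1.233      0.4072     0.03025     0.02663
  Δ            -1.133      0.3778      0.3778       1.133
  eq          0.09965       0.785       0.408        1.16
  solve Keq expr → x = 0.3778; check Q = 505.3
Then add 0.5337 M of D.
Step 2:
                    X           M           G           D
  init        0.09965       0.785       0.408       1.694
  Δ           0.04004    -0.01335    -0.01335    -0.04004
  eq           0.1397      0.7716      0.3947       1.654
  solve Keq expr → x = -0.01335; check Q = 505.3

[M]_eq = 0.7716 M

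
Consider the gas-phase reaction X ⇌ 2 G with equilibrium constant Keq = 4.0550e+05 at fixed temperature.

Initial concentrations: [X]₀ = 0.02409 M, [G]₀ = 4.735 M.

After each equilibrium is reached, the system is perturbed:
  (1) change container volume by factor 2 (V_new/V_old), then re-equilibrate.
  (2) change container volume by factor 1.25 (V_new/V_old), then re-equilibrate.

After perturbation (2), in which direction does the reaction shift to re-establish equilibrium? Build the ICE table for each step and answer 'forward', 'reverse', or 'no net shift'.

Direction: forward

Q₀ = 930.7 vs Keq = 4.0550e+05 ⇒ Q<K, forward
Step 1:
                   X          G
  Initial    0.02409      4.735
  Change    -0.02403    0.04807
  Equil   5.6419e-05      4.783
  solve Keq expr → x = 0.02403; check Q = 4.0550e+05
Then change container volume by factor 2 (V_new/V_old).
Step 2:
                   X          G
  Initial 2.8209e-05      2.392
  Change  -1.4104e-05 2.8209e-05
  Equil   1.4105e-05      2.392
  solve Keq expr → x = 1.4104e-05; check Q = 4.0550e+05
Then change container volume by factor 1.25 (V_new/V_old).
Step 3:
                   X          G
  Initial 1.1284e-05      1.913
  Change  -2.2568e-06 4.5135e-06
  Equil   9.0272e-06      1.913
  solve Keq expr → x = 2.2568e-06; check Q = 4.0550e+05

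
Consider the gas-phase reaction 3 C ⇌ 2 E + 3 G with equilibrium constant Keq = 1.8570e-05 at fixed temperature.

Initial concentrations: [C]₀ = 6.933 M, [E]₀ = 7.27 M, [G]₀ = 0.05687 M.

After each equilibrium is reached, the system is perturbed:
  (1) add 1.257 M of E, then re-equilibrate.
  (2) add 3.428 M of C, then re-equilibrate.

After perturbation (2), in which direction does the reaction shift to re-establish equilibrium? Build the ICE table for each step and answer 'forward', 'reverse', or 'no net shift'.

Q₀ = 2.9171e-05 vs Keq = 1.8570e-05 ⇒ Q>K, reverse
Step 1:
                  C         E         G
  I           6.933      7.27   0.05687
  C        0.007869 -0.005246 -0.007869
  E           6.941     7.265     0.049
  solve Keq expr → x = -0.002623; check Q = 1.8570e-05
Then add 1.257 M of E.
Step 2:
                  C         E         G
  I           6.941     8.522     0.049
  C        0.004903 -0.003269 -0.004903
  E           6.946     8.518    0.0441
  solve Keq expr → x = -0.001634; check Q = 1.8570e-05
Then add 3.428 M of C.
Step 3:
                  C         E         G
  I           10.37     8.518    0.0441
  C        -0.02155   0.01437   0.02155
  E           10.35     8.533   0.06565
  solve Keq expr → x = 0.007184; check Q = 1.8570e-05

Direction: forward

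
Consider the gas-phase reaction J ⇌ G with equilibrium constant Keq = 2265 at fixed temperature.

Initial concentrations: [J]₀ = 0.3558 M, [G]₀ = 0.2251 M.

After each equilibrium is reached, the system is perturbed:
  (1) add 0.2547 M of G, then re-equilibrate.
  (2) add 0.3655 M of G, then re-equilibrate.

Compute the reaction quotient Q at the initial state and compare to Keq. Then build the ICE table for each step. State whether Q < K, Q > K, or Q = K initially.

Q₀ = 0.6327 vs Keq = 2265 ⇒ Q<K, forward
Step 1:
                   J          G
  init        0.3558     0.2251
  Δ          -0.3555     0.3555
  eq      2.5635e-04     0.5806
  solve Keq expr → x = 0.3555; check Q = 2265
Then add 0.2547 M of G.
Step 2:
                   J          G
  init    2.5635e-04     0.8353
  Δ       1.1240e-04 -1.1240e-04
  eq      3.6876e-04     0.8352
  solve Keq expr → x = -1.1240e-04; check Q = 2265
Then add 0.3655 M of G.
Step 3:
                   J          G
  init    3.6876e-04      1.201
  Δ       1.6130e-04 -1.6130e-04
  eq      5.3005e-04      1.201
  solve Keq expr → x = -1.6130e-04; check Q = 2265

Q₀ = 0.6327; Q < K (proceeds forward)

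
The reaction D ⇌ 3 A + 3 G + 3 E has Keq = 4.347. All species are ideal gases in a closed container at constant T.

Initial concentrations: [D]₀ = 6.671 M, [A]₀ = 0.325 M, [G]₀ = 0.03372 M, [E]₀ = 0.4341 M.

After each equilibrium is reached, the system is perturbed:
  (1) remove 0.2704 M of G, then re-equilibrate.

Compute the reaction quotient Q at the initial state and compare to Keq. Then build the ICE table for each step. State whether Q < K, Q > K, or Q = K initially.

Q₀ = 1.6140e-08; Q < K (proceeds forward)

Q₀ = 1.6140e-08 vs Keq = 4.347 ⇒ Q<K, forward
Step 1:
                  D         A         G         E
  init        6.671     0.325   0.03372    0.4341
  Δ         -0.3966      1.19      1.19      1.19
  eq          6.274     1.515     1.224     1.624
  solve Keq expr → x = 0.3966; check Q = 4.347
Then remove 0.2704 M of G.
Step 2:
                  D         A         G         E
  init        6.274     1.515    0.9532     1.624
  Δ        -0.03712    0.1114    0.1114    0.1114
  eq          6.237     1.626     1.065     1.735
  solve Keq expr → x = 0.03712; check Q = 4.347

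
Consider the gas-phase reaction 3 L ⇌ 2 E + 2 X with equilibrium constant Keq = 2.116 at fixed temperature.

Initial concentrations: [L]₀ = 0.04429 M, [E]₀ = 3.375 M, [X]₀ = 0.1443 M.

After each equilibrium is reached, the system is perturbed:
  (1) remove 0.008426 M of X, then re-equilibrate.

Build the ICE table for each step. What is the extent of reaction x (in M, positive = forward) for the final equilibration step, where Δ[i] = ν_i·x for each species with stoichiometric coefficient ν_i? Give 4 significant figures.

Q₀ = 2730 vs Keq = 2.116 ⇒ Q>K, reverse
Step 1:
                    L           E           X
  init        0.04429       3.375      0.1443
  Δ            0.1564     -0.1043     -0.1043
  eq           0.2007       3.271        0.04
  solve Keq expr → x = -0.05215; check Q = 2.116
Then remove 0.008426 M of X.
Step 2:
                    L           E           X
  init         0.2007       3.271     0.03157
  Δ         -0.008687    0.005792    0.005792
  eq           0.1921       3.276     0.03737
  solve Keq expr → x = 0.002896; check Q = 2.116

x = 0.002896 M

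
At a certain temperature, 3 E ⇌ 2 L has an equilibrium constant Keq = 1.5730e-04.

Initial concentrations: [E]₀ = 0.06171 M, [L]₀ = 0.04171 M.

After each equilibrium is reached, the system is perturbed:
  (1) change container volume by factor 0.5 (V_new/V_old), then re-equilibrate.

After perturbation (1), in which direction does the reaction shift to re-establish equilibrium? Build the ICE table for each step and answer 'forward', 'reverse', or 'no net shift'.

Q₀ = 7.403 vs Keq = 1.5730e-04 ⇒ Q>K, reverse
Step 1:
                   E          L
  I          0.06171    0.04171
  C          0.06175   -0.04117
  E           0.1235 5.4406e-04
  solve Keq expr → x = -0.02058; check Q = 1.5730e-04
Then change container volume by factor 0.5 (V_new/V_old).
Step 2:
                   E          L
  I           0.2469   0.001088
  C       -6.6673e-04 4.4449e-04
  E           0.2463   0.001533
  solve Keq expr → x = 2.2224e-04; check Q = 1.5730e-04

Direction: forward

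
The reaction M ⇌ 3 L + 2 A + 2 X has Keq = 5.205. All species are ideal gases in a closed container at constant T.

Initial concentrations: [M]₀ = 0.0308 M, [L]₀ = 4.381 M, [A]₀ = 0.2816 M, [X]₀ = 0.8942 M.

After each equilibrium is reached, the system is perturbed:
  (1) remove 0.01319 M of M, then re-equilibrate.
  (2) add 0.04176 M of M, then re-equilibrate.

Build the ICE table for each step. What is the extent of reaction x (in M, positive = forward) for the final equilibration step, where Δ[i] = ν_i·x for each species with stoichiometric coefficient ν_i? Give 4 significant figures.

Q₀ = 173.1 vs Keq = 5.205 ⇒ Q>K, reverse
Step 1:
                    M           L           A           X
  Initial      0.0308       4.381      0.2816      0.8942
  Change      0.07962     -0.2389     -0.1592     -0.1592
  Equil        0.1104       4.142      0.1224       0.735
  solve Keq expr → x = -0.07962; check Q = 5.205
Then remove 0.01319 M of M.
Step 2:
                    M           L           A           X
  Initial     0.09723       4.142      0.1224       0.735
  Change     0.002486   -0.007459   -0.004973   -0.004973
  Equil       0.09972       4.135      0.1174        0.73
  solve Keq expr → x = -0.002486; check Q = 5.205
Then add 0.04176 M of M.
Step 3:
                    M           L           A           X
  Initial      0.1415       4.135      0.1174        0.73
  Change    -0.007453     0.02236     0.01491     0.01491
  Equil         0.134       4.157      0.1323      0.7449
  solve Keq expr → x = 0.007453; check Q = 5.205

x = 0.007453 M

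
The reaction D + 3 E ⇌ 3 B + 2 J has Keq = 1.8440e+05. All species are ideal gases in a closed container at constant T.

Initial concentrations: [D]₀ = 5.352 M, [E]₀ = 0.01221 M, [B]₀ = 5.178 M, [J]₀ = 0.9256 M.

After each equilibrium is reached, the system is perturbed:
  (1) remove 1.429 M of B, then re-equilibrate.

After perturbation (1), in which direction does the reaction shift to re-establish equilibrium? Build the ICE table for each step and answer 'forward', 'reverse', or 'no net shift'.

Direction: forward

Q₀ = 1.2209e+07 vs Keq = 1.8440e+05 ⇒ Q>K, reverse
Step 1:
                  D         E         B         J
  init        5.352   0.01221     5.178    0.9256
  Δ         0.01199   0.03596  -0.03596  -0.02397
  eq          5.364   0.04817     5.142    0.9016
  solve Keq expr → x = -0.01199; check Q = 1.8440e+05
Then remove 1.429 M of B.
Step 2:
                  D         E         B         J
  init        5.364   0.04817     3.713    0.9016
  Δ       -0.004343  -0.01303   0.01303  0.008687
  eq           5.36   0.03514     3.726    0.9103
  solve Keq expr → x = 0.004343; check Q = 1.8440e+05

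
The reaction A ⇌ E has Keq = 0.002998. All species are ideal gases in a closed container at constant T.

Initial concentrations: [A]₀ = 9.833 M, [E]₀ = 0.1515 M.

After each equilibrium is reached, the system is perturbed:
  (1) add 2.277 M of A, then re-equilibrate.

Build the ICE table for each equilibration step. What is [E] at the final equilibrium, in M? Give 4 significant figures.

[E]_eq = 0.03665 M

Q₀ = 0.01541 vs Keq = 0.002998 ⇒ Q>K, reverse
Step 1:
                   A          E
  Initial      9.833     0.1515
  Change      0.1217    -0.1217
  Equil        9.955    0.02984
  solve Keq expr → x = -0.1217; check Q = 0.002998
Then add 2.277 M of A.
Step 2:
                   A          E
  Initial      12.23    0.02984
  Change   -0.006806   0.006806
  Equil        12.22    0.03665
  solve Keq expr → x = 0.006806; check Q = 0.002998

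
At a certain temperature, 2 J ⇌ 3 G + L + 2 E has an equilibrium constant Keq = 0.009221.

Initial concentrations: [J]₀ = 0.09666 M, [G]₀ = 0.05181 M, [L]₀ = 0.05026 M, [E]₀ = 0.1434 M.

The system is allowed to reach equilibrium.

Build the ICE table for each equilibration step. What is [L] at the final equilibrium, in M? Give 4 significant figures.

Q₀ = 1.5384e-05 vs Keq = 0.009221 ⇒ Q<K, forward
Step 1:
                   J          G          L          E
  I          0.09666    0.05181    0.05026     0.1434
  C         -0.06259    0.09389     0.0313    0.06259
  E          0.03407     0.1457    0.08156      0.206
  solve Keq expr → x = 0.0313; check Q = 0.009221

[L]_eq = 0.08156 M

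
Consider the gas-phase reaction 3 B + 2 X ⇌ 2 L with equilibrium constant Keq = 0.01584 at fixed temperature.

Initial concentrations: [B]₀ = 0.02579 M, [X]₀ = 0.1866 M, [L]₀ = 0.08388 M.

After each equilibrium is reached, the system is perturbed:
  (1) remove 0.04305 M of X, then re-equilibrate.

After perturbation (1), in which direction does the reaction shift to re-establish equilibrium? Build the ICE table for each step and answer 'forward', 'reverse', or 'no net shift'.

Q₀ = 1.1780e+04 vs Keq = 0.01584 ⇒ Q>K, reverse
Step 1:
                   B          X          L
  I          0.02579     0.1866    0.08388
  C           0.1229    0.08194   -0.08194
  E           0.1487     0.2685   0.001938
  solve Keq expr → x = -0.04097; check Q = 0.01584
Then remove 0.04305 M of X.
Step 2:
                   B          X          L
  I           0.1487     0.2255   0.001938
  C       4.5163e-04 3.0109e-04 -3.0109e-04
  E           0.1492     0.2258   0.001637
  solve Keq expr → x = -1.5054e-04; check Q = 0.01584

Direction: reverse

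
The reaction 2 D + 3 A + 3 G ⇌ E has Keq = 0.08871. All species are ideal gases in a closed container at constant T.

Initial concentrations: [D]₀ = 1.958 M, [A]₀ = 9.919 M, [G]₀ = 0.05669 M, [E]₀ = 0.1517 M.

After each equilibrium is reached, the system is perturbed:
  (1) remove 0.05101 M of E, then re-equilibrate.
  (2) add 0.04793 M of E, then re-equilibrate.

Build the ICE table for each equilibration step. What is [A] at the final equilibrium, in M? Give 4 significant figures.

Q₀ = 0.2226 vs Keq = 0.08871 ⇒ Q>K, reverse
Step 1:
                    D           A           G           E
  init          1.958       9.919     0.05669      0.1517
  Δ           0.01253      0.0188      0.0188   -0.006266
  eq            1.971       9.938     0.07549      0.1454
  solve Keq expr → x = -0.006266; check Q = 0.08871
Then remove 0.05101 M of E.
Step 2:
                    D           A           G           E
  init          1.971       9.938     0.07549     0.09442
  Δ         -0.006148   -0.009221   -0.009221    0.003074
  eq            1.964       9.929     0.06627      0.0975
  solve Keq expr → x = 0.003074; check Q = 0.08871
Then add 0.04793 M of E.
Step 3:
                    D           A           G           E
  init          1.964       9.929     0.06627      0.1454
  Δ          0.005817    0.008726    0.008726   -0.002909
  eq             1.97       9.937     0.07499      0.1425
  solve Keq expr → x = -0.002909; check Q = 0.08871

[A]_eq = 9.937 M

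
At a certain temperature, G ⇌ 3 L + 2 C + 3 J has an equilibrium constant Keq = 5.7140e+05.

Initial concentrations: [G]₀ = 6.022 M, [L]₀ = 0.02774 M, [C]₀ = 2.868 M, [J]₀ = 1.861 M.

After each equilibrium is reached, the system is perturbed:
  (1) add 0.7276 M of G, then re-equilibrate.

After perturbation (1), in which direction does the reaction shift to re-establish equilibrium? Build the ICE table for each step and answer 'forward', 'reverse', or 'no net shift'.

Q₀ = 1.8792e-04 vs Keq = 5.7140e+05 ⇒ Q<K, forward
Step 1:
                  G         L         C         J
  Initial     6.022   0.02774     2.868     1.861
  Change     -1.784     5.352     3.568     5.352
  Equil       4.238      5.38     6.436     7.213
  solve Keq expr → x = 1.784; check Q = 5.7140e+05
Then add 0.7276 M of G.
Step 2:
                  G         L         C         J
  Initial     4.965      5.38     6.436     7.213
  Change   -0.04271    0.1281   0.08543    0.1281
  Equil       4.923     5.508     6.522     7.342
  solve Keq expr → x = 0.04271; check Q = 5.7140e+05

Direction: forward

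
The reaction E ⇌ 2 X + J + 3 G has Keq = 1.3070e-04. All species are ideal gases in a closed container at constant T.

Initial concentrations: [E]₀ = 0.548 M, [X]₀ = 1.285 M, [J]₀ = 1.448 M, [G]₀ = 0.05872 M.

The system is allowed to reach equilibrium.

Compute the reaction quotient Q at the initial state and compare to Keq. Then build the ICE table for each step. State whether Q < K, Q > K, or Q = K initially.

Q₀ = 8.8339e-04 vs Keq = 1.3070e-04 ⇒ Q>K, reverse
Step 1:
                  E         X         J         G
  I           0.548     1.285     1.448   0.05872
  C        0.009044  -0.01809 -0.009044  -0.02713
  E           0.557     1.267     1.439   0.03159
  solve Keq expr → x = -0.009044; check Q = 1.3070e-04

Q₀ = 8.8339e-04; Q > K (proceeds reverse)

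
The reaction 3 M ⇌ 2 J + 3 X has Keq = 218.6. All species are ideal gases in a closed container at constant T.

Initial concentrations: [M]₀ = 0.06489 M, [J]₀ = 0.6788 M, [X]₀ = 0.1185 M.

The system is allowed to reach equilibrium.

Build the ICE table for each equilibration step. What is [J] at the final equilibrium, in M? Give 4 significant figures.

Q₀ = 2.806 vs Keq = 218.6 ⇒ Q<K, forward
Step 1:
                    M           J           X
  init        0.06489      0.6788      0.1185
  Δ          -0.04353     0.02902     0.04353
  eq          0.02136      0.7078       0.162
  solve Keq expr → x = 0.01451; check Q = 218.6

[J]_eq = 0.7078 M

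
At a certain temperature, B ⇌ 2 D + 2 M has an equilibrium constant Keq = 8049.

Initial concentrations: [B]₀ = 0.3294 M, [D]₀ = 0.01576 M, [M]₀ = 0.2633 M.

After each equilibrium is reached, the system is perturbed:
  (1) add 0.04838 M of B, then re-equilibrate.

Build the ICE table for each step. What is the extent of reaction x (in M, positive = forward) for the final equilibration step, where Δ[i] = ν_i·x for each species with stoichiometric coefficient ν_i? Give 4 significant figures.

x = 0.04835 M

Q₀ = 5.2275e-05 vs Keq = 8049 ⇒ Q<K, forward
Step 1:
                  B         D         M
  init       0.3294   0.01576    0.2633
  Δ         -0.3294    0.6587    0.6587
  eq      4.8044e-05    0.6745     0.922
  solve Keq expr → x = 0.3294; check Q = 8049
Then add 0.04838 M of B.
Step 2:
                  B         D         M
  init      0.04843    0.6745     0.922
  Δ        -0.04835    0.0967    0.0967
  eq      7.6675e-05    0.7712     1.019
  solve Keq expr → x = 0.04835; check Q = 8049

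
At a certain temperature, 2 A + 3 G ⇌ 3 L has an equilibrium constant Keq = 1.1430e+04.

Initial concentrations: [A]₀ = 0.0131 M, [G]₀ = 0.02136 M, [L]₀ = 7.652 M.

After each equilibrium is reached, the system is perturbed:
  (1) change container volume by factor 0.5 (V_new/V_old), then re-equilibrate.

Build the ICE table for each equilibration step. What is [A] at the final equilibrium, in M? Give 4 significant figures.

Q₀ = 2.6790e+11 vs Keq = 1.1430e+04 ⇒ Q>K, reverse
Step 1:
                   A          G          L
  Initial     0.0131    0.02136      7.652
  Change      0.3779     0.5669    -0.5669
  Equil        0.391     0.5882      7.085
  solve Keq expr → x = -0.189; check Q = 1.1430e+04
Then change container volume by factor 0.5 (V_new/V_old).
Step 2:
                   A          G          L
  Initial      0.782      1.176      14.17
  Change     -0.1828    -0.2742     0.2742
  Equil       0.5992     0.9022      14.44
  solve Keq expr → x = 0.09141; check Q = 1.1430e+04

[A]_eq = 0.5992 M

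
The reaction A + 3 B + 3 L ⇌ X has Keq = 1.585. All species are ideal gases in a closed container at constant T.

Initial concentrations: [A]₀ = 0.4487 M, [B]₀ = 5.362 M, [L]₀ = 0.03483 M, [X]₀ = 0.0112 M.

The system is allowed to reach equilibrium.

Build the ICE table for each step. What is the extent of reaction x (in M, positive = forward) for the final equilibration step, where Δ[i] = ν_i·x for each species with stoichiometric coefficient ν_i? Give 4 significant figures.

Q₀ = 3.832 vs Keq = 1.585 ⇒ Q>K, reverse
Step 1:
                   A          B          L          X
  I           0.4487      5.362    0.03483     0.0112
  C         0.002607   0.007821   0.007821  -0.002607
  E           0.4513       5.37    0.04265   0.008593
  solve Keq expr → x = -0.002607; check Q = 1.585

x = -0.002607 M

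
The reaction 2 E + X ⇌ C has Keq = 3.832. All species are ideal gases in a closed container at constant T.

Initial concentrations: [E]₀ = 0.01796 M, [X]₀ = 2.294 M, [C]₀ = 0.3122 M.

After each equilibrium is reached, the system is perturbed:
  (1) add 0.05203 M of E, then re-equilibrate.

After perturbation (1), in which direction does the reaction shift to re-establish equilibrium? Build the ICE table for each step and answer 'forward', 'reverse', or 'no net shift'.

Direction: forward

Q₀ = 421.9 vs Keq = 3.832 ⇒ Q>K, reverse
Step 1:
                    E           X           C
  Initial     0.01796       2.294      0.3122
  Change       0.1447     0.07234    -0.07234
  Equil        0.1626       2.366      0.2399
  solve Keq expr → x = -0.07234; check Q = 3.832
Then add 0.05203 M of E.
Step 2:
                    E           X           C
  Initial      0.2147       2.366      0.2399
  Change     -0.04395    -0.02197     0.02197
  Equil        0.1707       2.344      0.2618
  solve Keq expr → x = 0.02197; check Q = 3.832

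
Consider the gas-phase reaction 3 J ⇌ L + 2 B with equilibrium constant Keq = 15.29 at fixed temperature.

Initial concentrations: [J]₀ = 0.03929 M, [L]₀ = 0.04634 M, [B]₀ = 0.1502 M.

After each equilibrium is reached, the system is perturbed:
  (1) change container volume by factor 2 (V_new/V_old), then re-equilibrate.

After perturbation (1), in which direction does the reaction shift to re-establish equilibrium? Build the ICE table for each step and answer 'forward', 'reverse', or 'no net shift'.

Direction: no net shift

Q₀ = 17.24 vs Keq = 15.29 ⇒ Q>K, reverse
Step 1:
                   J          L          B
  init       0.03929    0.04634     0.1502
  Δ         0.001313 -4.3780e-04 -8.7561e-04
  eq          0.0406     0.0459     0.1493
  solve Keq expr → x = -4.3780e-04; check Q = 15.29
Then change container volume by factor 2 (V_new/V_old).
Step 2:
                   J          L          B
  init        0.0203    0.02295    0.07466
  Δ                0          0          0
  eq          0.0203    0.02295    0.07466
  solve Keq expr → x = 0; check Q = 15.29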